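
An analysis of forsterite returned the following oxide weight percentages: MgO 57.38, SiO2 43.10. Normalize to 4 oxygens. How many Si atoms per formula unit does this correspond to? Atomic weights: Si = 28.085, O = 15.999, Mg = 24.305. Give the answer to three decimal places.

MgO (M=40.304): mol = 1.42368; Mg = 1.42368, O = 1.42368.
SiO2 (M=60.083): mol = 0.71734; Si = 0.71734, O = 1.43468.
ΣO = 2.85836; factor = 4/ΣO = 1.39940.
Si apfu = 0.71734 × 1.39940 = 1.004.

1.004 Si apfu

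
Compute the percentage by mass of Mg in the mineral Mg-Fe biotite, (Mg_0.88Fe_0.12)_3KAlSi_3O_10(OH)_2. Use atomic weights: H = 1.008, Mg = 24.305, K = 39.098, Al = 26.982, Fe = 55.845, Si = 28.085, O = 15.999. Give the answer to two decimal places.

Formula mass = 2.64×24.305 + 0.36×55.845 + 1×39.098 + 1×26.982 + 3×28.085 + 12×15.999 + 2×1.008 = 428.608 g/mol, of which 64.165 g is Mg.
So Mg makes up 64.165/428.608 = 0.1497 of the mass, i.e. 14.97%.

14.97 weight percent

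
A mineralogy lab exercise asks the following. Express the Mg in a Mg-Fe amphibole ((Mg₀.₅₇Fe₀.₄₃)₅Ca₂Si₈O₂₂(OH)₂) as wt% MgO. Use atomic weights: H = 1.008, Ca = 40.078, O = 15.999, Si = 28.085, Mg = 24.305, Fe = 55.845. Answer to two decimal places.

M((Mg₀.₅₇Fe₀.₄₃)₅Ca₂Si₈O₂₂(OH)₂) = 880.164 g/mol; M(MgO) = 40.304 g/mol.
Moles MgO per formula unit = 2.85 Mg ÷ 1 = 2.8500.
MgO fraction = (2.8500 × 40.304) / 880.164 = 114.866/880.164 = 0.1305.

13.05 wt%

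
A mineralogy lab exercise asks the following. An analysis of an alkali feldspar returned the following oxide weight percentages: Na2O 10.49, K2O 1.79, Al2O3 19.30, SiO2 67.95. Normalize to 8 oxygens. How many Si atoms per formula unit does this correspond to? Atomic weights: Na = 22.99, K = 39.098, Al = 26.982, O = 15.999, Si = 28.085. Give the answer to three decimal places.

2.998 Si apfu

10.49 wt% Na2O ÷ 61.979 g/mol = 0.16925 mol, giving 0.33850 Na and 0.16925 O.
1.79 wt% K2O ÷ 94.195 g/mol = 0.01900 mol, giving 0.03800 K and 0.01900 O.
19.30 wt% Al2O3 ÷ 101.961 g/mol = 0.18929 mol, giving 0.37858 Al and 0.56787 O.
67.95 wt% SiO2 ÷ 60.083 g/mol = 1.13094 mol, giving 1.13094 Si and 2.26188 O.
Oxygen sums to 3.01800; scaling by 8/3.01800 = 2.65076 puts the formula on 8 O.
Si: 1.13094 × 2.65076 = 2.998 atoms per formula unit.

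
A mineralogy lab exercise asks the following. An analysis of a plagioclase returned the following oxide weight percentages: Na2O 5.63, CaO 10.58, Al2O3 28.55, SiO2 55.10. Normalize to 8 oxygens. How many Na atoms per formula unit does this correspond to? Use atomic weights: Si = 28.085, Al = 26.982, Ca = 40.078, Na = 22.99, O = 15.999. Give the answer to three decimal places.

5.63 wt% Na2O ÷ 61.979 g/mol = 0.09084 mol, giving 0.18168 Na and 0.09084 O.
10.58 wt% CaO ÷ 56.077 g/mol = 0.18867 mol, giving 0.18867 Ca and 0.18867 O.
28.55 wt% Al2O3 ÷ 101.961 g/mol = 0.28001 mol, giving 0.56002 Al and 0.84003 O.
55.10 wt% SiO2 ÷ 60.083 g/mol = 0.91706 mol, giving 0.91706 Si and 1.83412 O.
Oxygen sums to 2.95366; scaling by 8/2.95366 = 2.70850 puts the formula on 8 O.
Na: 0.18168 × 2.70850 = 0.492 atoms per formula unit.

0.492 Na apfu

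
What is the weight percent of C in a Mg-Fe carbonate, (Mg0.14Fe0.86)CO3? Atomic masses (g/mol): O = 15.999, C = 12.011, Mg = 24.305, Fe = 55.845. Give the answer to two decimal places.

M((Mg0.14Fe0.86)CO3) = 111.437 g/mol.
C contributes 1 × 12.011 = 12.011 g per mole.
12.011/111.437 = 0.1078 → 10.78%.

10.78 weight percent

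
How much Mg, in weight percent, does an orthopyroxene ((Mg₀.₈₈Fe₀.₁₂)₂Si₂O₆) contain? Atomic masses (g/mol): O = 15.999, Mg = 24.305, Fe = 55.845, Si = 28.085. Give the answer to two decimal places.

Molar mass of (Mg₀.₈₈Fe₀.₁₂)₂Si₂O₆: 1.76×24.305 + 0.24×55.845 + 2×28.085 + 6×15.999 = 208.344 g/mol.
Mass of Mg per formula unit: 1.76 × 24.305 = 42.777 g.
Weight fraction Mg = 42.777 / 208.344 = 0.2053.

20.53 weight percent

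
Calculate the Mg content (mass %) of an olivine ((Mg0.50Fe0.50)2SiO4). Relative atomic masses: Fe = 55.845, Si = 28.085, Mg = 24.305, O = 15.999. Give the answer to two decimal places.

Molar mass of (Mg0.50Fe0.50)2SiO4: 1×24.305 + 1×55.845 + 1×28.085 + 4×15.999 = 172.231 g/mol.
Mass of Mg per formula unit: 1 × 24.305 = 24.305 g.
Weight fraction Mg = 24.305 / 172.231 = 0.1411.

14.11 mass %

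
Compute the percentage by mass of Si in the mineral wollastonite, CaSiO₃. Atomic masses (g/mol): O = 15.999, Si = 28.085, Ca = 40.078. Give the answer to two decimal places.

Molar mass of CaSiO₃: 1*40.078 + 1*28.085 + 3*15.999 = 116.160 g/mol.
Mass of Si per formula unit: 1 × 28.085 = 28.085 g.
Weight fraction Si = 28.085 / 116.160 = 0.2418.

24.18 wt%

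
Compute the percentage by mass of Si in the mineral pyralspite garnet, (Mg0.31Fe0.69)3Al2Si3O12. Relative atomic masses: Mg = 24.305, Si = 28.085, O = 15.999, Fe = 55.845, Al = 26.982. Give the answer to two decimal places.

17.99 mass %

Formula mass = 0.93×24.305 + 2.07×55.845 + 2×26.982 + 3×28.085 + 12×15.999 = 468.410 g/mol, of which 84.255 g is Si.
So Si makes up 84.255/468.410 = 0.1799 of the mass, i.e. 17.99%.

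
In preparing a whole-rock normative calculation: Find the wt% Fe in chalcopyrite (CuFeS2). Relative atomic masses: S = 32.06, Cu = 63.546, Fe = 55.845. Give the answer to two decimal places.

30.43 mass %

Formula mass = 1*63.546 + 1*55.845 + 2*32.06 = 183.511 g/mol, of which 55.845 g is Fe.
So Fe makes up 55.845/183.511 = 0.3043 of the mass, i.e. 30.43%.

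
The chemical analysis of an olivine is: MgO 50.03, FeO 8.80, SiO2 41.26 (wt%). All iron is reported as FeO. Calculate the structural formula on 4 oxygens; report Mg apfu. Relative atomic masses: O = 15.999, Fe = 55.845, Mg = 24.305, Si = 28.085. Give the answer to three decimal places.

1.814 Mg apfu

MgO: 50.03/40.304 = 1.24132 mol → 1.24132 mol Mg, 1.24132 mol O.
FeO: 8.80/71.844 = 0.12249 mol → 0.12249 mol Fe, 0.12249 mol O.
SiO2: 41.26/60.083 = 0.68672 mol → 0.68672 mol Si, 1.37344 mol O.
Total oxygen = 2.73725 mol. Normalization factor = 4/2.73725 = 1.46132.
Mg per 4 O = 1.24132 × 1.46132 = 1.814.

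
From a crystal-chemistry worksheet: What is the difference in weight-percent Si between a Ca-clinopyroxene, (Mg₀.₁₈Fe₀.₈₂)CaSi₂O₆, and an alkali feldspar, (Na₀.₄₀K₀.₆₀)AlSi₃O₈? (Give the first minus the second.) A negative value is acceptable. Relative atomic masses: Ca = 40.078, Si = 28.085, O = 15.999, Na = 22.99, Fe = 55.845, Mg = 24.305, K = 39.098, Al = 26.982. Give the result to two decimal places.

M((Mg₀.₁₈Fe₀.₈₂)CaSi₂O₆) = 242.410 g/mol, so wt% Si = 56.170/242.410 × 100 = 23.17%.
M((Na₀.₄₀K₀.₆₀)AlSi₃O₈) = 271.884 g/mol, so wt% Si = 84.255/271.884 × 100 = 30.99%.
23.17 − 30.99 = -7.82 pp.

-7.82 percentage points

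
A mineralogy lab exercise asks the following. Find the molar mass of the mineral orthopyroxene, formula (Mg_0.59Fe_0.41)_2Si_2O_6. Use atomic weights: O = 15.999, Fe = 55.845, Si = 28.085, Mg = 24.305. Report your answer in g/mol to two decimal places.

226.64 g/mol

The formula mass is the sum 1.18*24.305 + 0.82*55.845 + 2*28.085 + 6*15.999.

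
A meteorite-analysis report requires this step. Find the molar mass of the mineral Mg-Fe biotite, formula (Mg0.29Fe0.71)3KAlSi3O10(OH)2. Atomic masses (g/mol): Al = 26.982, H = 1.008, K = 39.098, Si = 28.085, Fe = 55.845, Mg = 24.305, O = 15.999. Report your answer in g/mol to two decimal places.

The formula mass is the sum 0.87×24.305 + 2.13×55.845 + 1×39.098 + 1×26.982 + 3×28.085 + 12×15.999 + 2×1.008.

484.43 g/mol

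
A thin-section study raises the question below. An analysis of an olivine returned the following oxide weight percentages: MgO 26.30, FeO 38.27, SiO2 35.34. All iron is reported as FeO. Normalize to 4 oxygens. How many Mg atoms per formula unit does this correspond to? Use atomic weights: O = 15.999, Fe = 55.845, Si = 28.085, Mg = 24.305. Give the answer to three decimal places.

1.105 Mg apfu

26.30 wt% MgO ÷ 40.304 g/mol = 0.65254 mol, giving 0.65254 Mg and 0.65254 O.
38.27 wt% FeO ÷ 71.844 g/mol = 0.53268 mol, giving 0.53268 Fe and 0.53268 O.
35.34 wt% SiO2 ÷ 60.083 g/mol = 0.58819 mol, giving 0.58819 Si and 1.17638 O.
Oxygen sums to 2.36160; scaling by 4/2.36160 = 1.69377 puts the formula on 4 O.
Mg: 0.65254 × 1.69377 = 1.105 atoms per formula unit.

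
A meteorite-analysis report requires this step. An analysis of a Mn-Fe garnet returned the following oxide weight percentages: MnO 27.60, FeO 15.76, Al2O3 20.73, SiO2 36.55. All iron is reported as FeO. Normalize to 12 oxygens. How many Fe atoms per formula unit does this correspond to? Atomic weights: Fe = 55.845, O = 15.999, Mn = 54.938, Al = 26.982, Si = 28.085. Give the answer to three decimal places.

MnO (M=70.937): mol = 0.38908; Mn = 0.38908, O = 0.38908.
FeO (M=71.844): mol = 0.21936; Fe = 0.21936, O = 0.21936.
Al2O3 (M=101.961): mol = 0.20331; Al = 0.40662, O = 0.60993.
SiO2 (M=60.083): mol = 0.60833; Si = 0.60833, O = 1.21666.
ΣO = 2.43503; factor = 12/ΣO = 4.92807.
Fe apfu = 0.21936 × 4.92807 = 1.081.

1.081 Fe apfu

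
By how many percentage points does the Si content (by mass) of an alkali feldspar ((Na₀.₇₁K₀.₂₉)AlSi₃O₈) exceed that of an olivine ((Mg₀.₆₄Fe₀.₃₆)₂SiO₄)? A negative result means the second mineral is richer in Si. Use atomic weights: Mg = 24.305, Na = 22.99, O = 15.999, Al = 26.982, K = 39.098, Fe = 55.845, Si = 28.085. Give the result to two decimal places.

14.38 percentage points

Si in (Na₀.₇₁K₀.₂₉)AlSi₃O₈: molar mass 266.890 g/mol; 3×28.085 = 84.255 g → 31.57 wt%.
Si in (Mg₀.₆₄Fe₀.₃₆)₂SiO₄: molar mass 163.400 g/mol; 1×28.085 = 28.085 g → 17.19 wt%.
Difference = 31.57 − 17.19 = 14.38 percentage points.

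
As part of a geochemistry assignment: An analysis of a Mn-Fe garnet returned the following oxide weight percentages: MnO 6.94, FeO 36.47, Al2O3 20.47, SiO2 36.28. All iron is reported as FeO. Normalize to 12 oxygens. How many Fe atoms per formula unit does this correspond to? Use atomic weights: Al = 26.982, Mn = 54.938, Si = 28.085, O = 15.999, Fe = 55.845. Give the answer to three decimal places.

MnO (M=70.937): mol = 0.09783; Mn = 0.09783, O = 0.09783.
FeO (M=71.844): mol = 0.50763; Fe = 0.50763, O = 0.50763.
Al2O3 (M=101.961): mol = 0.20076; Al = 0.40152, O = 0.60228.
SiO2 (M=60.083): mol = 0.60383; Si = 0.60383, O = 1.20766.
ΣO = 2.41540; factor = 12/ΣO = 4.96812.
Fe apfu = 0.50763 × 4.96812 = 2.522.

2.522 Fe apfu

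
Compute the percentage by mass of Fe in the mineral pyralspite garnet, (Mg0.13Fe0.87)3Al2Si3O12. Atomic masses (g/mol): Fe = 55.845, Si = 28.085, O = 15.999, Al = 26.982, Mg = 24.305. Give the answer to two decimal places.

M((Mg0.13Fe0.87)3Al2Si3O12) = 485.441 g/mol.
Fe contributes 2.61 × 55.845 = 145.755 g per mole.
145.755/485.441 = 0.3003 → 30.03%.

30.03 weight percent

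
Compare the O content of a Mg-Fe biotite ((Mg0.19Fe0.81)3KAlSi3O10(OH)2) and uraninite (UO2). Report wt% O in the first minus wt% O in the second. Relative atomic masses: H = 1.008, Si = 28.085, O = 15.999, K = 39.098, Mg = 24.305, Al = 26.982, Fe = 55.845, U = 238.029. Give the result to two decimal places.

M((Mg0.19Fe0.81)3KAlSi3O10(OH)2) = 493.896 g/mol, so wt% O = 191.988/493.896 × 100 = 38.87%.
M(UO2) = 270.027 g/mol, so wt% O = 31.998/270.027 × 100 = 11.85%.
38.87 − 11.85 = 27.02 pp.

27.02 percentage points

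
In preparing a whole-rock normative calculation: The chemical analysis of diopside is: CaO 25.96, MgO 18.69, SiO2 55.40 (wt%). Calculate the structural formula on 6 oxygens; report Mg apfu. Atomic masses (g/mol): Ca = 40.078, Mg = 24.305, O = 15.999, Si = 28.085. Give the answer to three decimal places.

1.004 Mg apfu

25.96 wt% CaO ÷ 56.077 g/mol = 0.46293 mol, giving 0.46293 Ca and 0.46293 O.
18.69 wt% MgO ÷ 40.304 g/mol = 0.46373 mol, giving 0.46373 Mg and 0.46373 O.
55.40 wt% SiO2 ÷ 60.083 g/mol = 0.92206 mol, giving 0.92206 Si and 1.84412 O.
Oxygen sums to 2.77078; scaling by 6/2.77078 = 2.16546 puts the formula on 6 O.
Mg: 0.46373 × 2.16546 = 1.004 atoms per formula unit.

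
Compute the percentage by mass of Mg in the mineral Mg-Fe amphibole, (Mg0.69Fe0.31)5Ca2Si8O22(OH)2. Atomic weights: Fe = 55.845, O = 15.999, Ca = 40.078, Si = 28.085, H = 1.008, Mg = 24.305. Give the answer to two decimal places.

Formula mass = 3.45·24.305 + 1.55·55.845 + 2·40.078 + 8·28.085 + 24·15.999 + 2·1.008 = 861.240 g/mol, of which 83.852 g is Mg.
So Mg makes up 83.852/861.240 = 0.0974 of the mass, i.e. 9.74%.

9.74 weight percent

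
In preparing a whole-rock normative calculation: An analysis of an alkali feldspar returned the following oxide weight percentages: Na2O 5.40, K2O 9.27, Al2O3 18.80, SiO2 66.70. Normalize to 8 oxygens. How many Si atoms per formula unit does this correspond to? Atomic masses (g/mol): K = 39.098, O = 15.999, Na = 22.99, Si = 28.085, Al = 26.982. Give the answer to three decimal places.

3.001 Si apfu

5.40 wt% Na2O ÷ 61.979 g/mol = 0.08713 mol, giving 0.17426 Na and 0.08713 O.
9.27 wt% K2O ÷ 94.195 g/mol = 0.09841 mol, giving 0.19682 K and 0.09841 O.
18.80 wt% Al2O3 ÷ 101.961 g/mol = 0.18438 mol, giving 0.36876 Al and 0.55314 O.
66.70 wt% SiO2 ÷ 60.083 g/mol = 1.11013 mol, giving 1.11013 Si and 2.22026 O.
Oxygen sums to 2.95894; scaling by 8/2.95894 = 2.70367 puts the formula on 8 O.
Si: 1.11013 × 2.70367 = 3.001 atoms per formula unit.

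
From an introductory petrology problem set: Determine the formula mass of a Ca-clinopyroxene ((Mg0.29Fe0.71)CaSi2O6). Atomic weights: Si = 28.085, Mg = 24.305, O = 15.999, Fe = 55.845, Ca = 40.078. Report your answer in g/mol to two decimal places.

The formula mass is the sum 0.29*24.305 + 0.71*55.845 + 1*40.078 + 2*28.085 + 6*15.999.

238.94 g/mol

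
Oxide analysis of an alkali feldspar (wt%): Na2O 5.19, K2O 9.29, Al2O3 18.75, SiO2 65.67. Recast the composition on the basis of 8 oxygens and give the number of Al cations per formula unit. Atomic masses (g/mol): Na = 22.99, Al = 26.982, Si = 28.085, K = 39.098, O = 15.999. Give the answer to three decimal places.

1.008 Al apfu

Na2O: 5.19/61.979 = 0.08374 mol → 0.16748 mol Na, 0.08374 mol O.
K2O: 9.29/94.195 = 0.09863 mol → 0.19726 mol K, 0.09863 mol O.
Al2O3: 18.75/101.961 = 0.18389 mol → 0.36778 mol Al, 0.55167 mol O.
SiO2: 65.67/60.083 = 1.09299 mol → 1.09299 mol Si, 2.18598 mol O.
Total oxygen = 2.92002 mol. Normalization factor = 8/2.92002 = 2.73971.
Al per 8 O = 0.36778 × 2.73971 = 1.008.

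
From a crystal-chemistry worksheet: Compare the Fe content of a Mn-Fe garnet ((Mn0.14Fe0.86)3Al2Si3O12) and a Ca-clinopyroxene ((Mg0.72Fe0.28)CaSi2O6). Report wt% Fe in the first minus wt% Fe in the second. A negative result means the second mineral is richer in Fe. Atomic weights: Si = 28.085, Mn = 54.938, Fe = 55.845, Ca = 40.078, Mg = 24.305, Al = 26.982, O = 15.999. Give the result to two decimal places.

22.03 percentage points

Fe in (Mn0.14Fe0.86)3Al2Si3O12: molar mass 497.361 g/mol; 2.58×55.845 = 144.080 g → 28.97 wt%.
Fe in (Mg0.72Fe0.28)CaSi2O6: molar mass 225.378 g/mol; 0.28×55.845 = 15.637 g → 6.94 wt%.
Difference = 28.97 − 6.94 = 22.03 percentage points.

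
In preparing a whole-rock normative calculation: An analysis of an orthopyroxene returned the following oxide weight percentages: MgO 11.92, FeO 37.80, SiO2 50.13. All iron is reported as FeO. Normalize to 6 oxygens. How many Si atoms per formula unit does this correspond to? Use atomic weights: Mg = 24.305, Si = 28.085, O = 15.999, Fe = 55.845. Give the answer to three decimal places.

2.010 Si apfu

11.92 wt% MgO ÷ 40.304 g/mol = 0.29575 mol, giving 0.29575 Mg and 0.29575 O.
37.80 wt% FeO ÷ 71.844 g/mol = 0.52614 mol, giving 0.52614 Fe and 0.52614 O.
50.13 wt% SiO2 ÷ 60.083 g/mol = 0.83435 mol, giving 0.83435 Si and 1.66870 O.
Oxygen sums to 2.49059; scaling by 6/2.49059 = 2.40907 puts the formula on 6 O.
Si: 0.83435 × 2.40907 = 2.010 atoms per formula unit.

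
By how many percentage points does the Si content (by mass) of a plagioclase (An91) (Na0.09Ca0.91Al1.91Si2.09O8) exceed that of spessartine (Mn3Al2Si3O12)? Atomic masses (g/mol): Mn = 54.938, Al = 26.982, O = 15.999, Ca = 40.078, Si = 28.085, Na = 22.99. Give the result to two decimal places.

4.19 percentage points

First mineral: 58.698 g Si in 276.765 g formula = 21.21 wt% Si.
Second mineral: 84.255 g Si in 495.021 g formula = 17.02 wt% Si.
21.21% − 17.02% gives a difference of 4.19 percentage points.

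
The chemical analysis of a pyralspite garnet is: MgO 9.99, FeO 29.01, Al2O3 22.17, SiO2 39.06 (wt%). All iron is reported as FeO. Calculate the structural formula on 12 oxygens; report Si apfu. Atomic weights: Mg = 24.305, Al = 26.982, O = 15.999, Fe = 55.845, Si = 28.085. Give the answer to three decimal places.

2.996 Si apfu

9.99 wt% MgO ÷ 40.304 g/mol = 0.24787 mol, giving 0.24787 Mg and 0.24787 O.
29.01 wt% FeO ÷ 71.844 g/mol = 0.40379 mol, giving 0.40379 Fe and 0.40379 O.
22.17 wt% Al2O3 ÷ 101.961 g/mol = 0.21744 mol, giving 0.43488 Al and 0.65232 O.
39.06 wt% SiO2 ÷ 60.083 g/mol = 0.65010 mol, giving 0.65010 Si and 1.30020 O.
Oxygen sums to 2.60418; scaling by 12/2.60418 = 4.60798 puts the formula on 12 O.
Si: 0.65010 × 4.60798 = 2.996 atoms per formula unit.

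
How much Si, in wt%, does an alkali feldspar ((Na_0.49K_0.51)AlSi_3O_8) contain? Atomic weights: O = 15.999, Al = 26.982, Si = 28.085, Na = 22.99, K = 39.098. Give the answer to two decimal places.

Formula mass = 0.49*22.99 + 0.51*39.098 + 1*26.982 + 3*28.085 + 8*15.999 = 270.434 g/mol, of which 84.255 g is Si.
So Si makes up 84.255/270.434 = 0.3116 of the mass, i.e. 31.16%.

31.16 wt%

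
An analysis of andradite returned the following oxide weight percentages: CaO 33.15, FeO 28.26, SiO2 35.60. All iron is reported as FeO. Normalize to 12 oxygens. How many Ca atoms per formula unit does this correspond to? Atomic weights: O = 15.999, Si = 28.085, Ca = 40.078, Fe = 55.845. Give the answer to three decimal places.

33.15 wt% CaO ÷ 56.077 g/mol = 0.59115 mol, giving 0.59115 Ca and 0.59115 O.
28.26 wt% FeO ÷ 71.844 g/mol = 0.39335 mol, giving 0.39335 Fe and 0.39335 O.
35.60 wt% SiO2 ÷ 60.083 g/mol = 0.59251 mol, giving 0.59251 Si and 1.18502 O.
Oxygen sums to 2.16952; scaling by 12/2.16952 = 5.53118 puts the formula on 12 O.
Ca: 0.59115 × 5.53118 = 3.270 atoms per formula unit.

3.270 Ca apfu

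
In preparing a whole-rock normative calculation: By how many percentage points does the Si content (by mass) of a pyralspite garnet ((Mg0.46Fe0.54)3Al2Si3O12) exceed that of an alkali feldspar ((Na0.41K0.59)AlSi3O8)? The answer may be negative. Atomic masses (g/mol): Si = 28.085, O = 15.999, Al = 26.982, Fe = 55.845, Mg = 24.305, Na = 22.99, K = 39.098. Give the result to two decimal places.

Si in (Mg0.46Fe0.54)3Al2Si3O12: molar mass 454.217 g/mol; 3×28.085 = 84.255 g → 18.55 wt%.
Si in (Na0.41K0.59)AlSi3O8: molar mass 271.723 g/mol; 3×28.085 = 84.255 g → 31.01 wt%.
Difference = 18.55 − 31.01 = -12.46 percentage points.

-12.46 percentage points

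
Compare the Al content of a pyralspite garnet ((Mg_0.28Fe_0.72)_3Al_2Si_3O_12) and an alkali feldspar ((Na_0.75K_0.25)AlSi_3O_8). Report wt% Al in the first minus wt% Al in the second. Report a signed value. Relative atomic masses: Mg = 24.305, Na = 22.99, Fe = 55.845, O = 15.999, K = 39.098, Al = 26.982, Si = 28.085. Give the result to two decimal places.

1.32 percentage points

M((Mg_0.28Fe_0.72)_3Al_2Si_3O_12) = 471.248 g/mol, so wt% Al = 53.964/471.248 × 100 = 11.45%.
M((Na_0.75K_0.25)AlSi_3O_8) = 266.246 g/mol, so wt% Al = 26.982/266.246 × 100 = 10.13%.
11.45 − 10.13 = 1.32 pp.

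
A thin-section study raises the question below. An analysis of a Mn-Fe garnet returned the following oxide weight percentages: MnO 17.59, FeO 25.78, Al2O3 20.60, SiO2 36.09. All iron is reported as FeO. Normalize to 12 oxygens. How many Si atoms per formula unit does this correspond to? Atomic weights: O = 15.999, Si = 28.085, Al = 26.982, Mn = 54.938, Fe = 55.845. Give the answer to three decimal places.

MnO (M=70.937): mol = 0.24797; Mn = 0.24797, O = 0.24797.
FeO (M=71.844): mol = 0.35883; Fe = 0.35883, O = 0.35883.
Al2O3 (M=101.961): mol = 0.20204; Al = 0.40408, O = 0.60612.
SiO2 (M=60.083): mol = 0.60067; Si = 0.60067, O = 1.20134.
ΣO = 2.41426; factor = 12/ΣO = 4.97047.
Si apfu = 0.60067 × 4.97047 = 2.986.

2.986 Si apfu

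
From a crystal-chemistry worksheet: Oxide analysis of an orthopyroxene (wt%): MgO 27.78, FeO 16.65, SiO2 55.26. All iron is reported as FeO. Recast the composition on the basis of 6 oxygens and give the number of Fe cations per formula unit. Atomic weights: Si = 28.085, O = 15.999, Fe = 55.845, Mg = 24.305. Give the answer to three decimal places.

MgO: 27.78/40.304 = 0.68926 mol → 0.68926 mol Mg, 0.68926 mol O.
FeO: 16.65/71.844 = 0.23175 mol → 0.23175 mol Fe, 0.23175 mol O.
SiO2: 55.26/60.083 = 0.91973 mol → 0.91973 mol Si, 1.83946 mol O.
Total oxygen = 2.76047 mol. Normalization factor = 6/2.76047 = 2.17354.
Fe per 6 O = 0.23175 × 2.17354 = 0.504.

0.504 Fe apfu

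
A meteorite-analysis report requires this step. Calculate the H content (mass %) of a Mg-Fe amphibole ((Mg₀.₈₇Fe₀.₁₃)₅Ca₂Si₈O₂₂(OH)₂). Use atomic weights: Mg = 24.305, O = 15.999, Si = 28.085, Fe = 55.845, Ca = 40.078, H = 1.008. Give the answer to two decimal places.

0.24 mass %

Molar mass of (Mg₀.₈₇Fe₀.₁₃)₅Ca₂Si₈O₂₂(OH)₂: 4.35×24.305 + 0.65×55.845 + 2×40.078 + 8×28.085 + 24×15.999 + 2×1.008 = 832.854 g/mol.
Mass of H per formula unit: 2 × 1.008 = 2.016 g.
Weight fraction H = 2.016 / 832.854 = 0.0024.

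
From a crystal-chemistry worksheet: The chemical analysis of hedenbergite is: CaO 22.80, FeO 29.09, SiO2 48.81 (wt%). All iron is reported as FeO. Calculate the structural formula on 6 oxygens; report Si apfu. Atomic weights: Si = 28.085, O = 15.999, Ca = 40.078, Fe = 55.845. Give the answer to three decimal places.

2.001 Si apfu

CaO: 22.80/56.077 = 0.40658 mol → 0.40658 mol Ca, 0.40658 mol O.
FeO: 29.09/71.844 = 0.40491 mol → 0.40491 mol Fe, 0.40491 mol O.
SiO2: 48.81/60.083 = 0.81238 mol → 0.81238 mol Si, 1.62476 mol O.
Total oxygen = 2.43625 mol. Normalization factor = 6/2.43625 = 2.46280.
Si per 6 O = 0.81238 × 2.46280 = 2.001.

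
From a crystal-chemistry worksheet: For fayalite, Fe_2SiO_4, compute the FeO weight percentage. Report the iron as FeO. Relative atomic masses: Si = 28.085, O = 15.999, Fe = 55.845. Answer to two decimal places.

70.51 wt%

Formula mass = 203.771 g/mol.
2 Fe → 2.0000 mol FeO per formula unit; M(FeO) = 71.844, so FeO mass = 143.688 g.
143.688/203.771 × 100 = 70.51 wt%.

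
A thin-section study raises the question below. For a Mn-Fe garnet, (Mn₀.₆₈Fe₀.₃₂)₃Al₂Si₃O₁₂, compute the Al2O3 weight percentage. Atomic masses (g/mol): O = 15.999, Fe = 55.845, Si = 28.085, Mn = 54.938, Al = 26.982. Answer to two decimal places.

M((Mn₀.₆₈Fe₀.₃₂)₃Al₂Si₃O₁₂) = 495.892 g/mol; M(Al2O3) = 101.961 g/mol.
Moles Al2O3 per formula unit = 2 Al ÷ 2 = 1.0000.
Al2O3 fraction = (1.0000 × 101.961) / 495.892 = 101.961/495.892 = 0.2056.

20.56 wt%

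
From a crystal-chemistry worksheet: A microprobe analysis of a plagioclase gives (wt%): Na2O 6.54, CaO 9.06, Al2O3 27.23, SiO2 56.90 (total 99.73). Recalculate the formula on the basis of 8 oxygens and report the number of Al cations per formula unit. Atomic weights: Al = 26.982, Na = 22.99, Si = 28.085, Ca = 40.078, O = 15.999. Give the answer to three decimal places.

1.442 Al apfu

Na2O (M=61.979): mol = 0.10552; Na = 0.21104, O = 0.10552.
CaO (M=56.077): mol = 0.16156; Ca = 0.16156, O = 0.16156.
Al2O3 (M=101.961): mol = 0.26706; Al = 0.53412, O = 0.80118.
SiO2 (M=60.083): mol = 0.94702; Si = 0.94702, O = 1.89404.
ΣO = 2.96230; factor = 8/ΣO = 2.70060.
Al apfu = 0.53412 × 2.70060 = 1.442.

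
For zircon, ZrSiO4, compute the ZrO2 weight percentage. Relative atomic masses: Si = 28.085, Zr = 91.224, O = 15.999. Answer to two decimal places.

67.22 wt%

Formula mass = 183.305 g/mol.
1 Zr → 1.0000 mol ZrO2 per formula unit; M(ZrO2) = 123.222, so ZrO2 mass = 123.222 g.
123.222/183.305 × 100 = 67.22 wt%.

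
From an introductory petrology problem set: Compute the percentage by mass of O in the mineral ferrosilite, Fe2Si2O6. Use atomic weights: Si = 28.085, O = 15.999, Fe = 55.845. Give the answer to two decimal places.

Molar mass of Fe2Si2O6: 2*55.845 + 2*28.085 + 6*15.999 = 263.854 g/mol.
Mass of O per formula unit: 6 × 15.999 = 95.994 g.
Weight fraction O = 95.994 / 263.854 = 0.3638.

36.38 weight percent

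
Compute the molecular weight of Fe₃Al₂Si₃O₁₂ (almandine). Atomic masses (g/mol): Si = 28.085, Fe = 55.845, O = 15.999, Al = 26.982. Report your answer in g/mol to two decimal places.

497.74 g/mol

M = 3×55.845 + 2×26.982 + 3×28.085 + 12×15.999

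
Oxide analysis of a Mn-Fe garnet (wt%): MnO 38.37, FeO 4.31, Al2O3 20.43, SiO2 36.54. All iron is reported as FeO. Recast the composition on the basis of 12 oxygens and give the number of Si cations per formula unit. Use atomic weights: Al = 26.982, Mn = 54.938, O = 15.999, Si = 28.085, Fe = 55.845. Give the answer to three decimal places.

3.018 Si apfu

38.37 wt% MnO ÷ 70.937 g/mol = 0.54090 mol, giving 0.54090 Mn and 0.54090 O.
4.31 wt% FeO ÷ 71.844 g/mol = 0.05999 mol, giving 0.05999 Fe and 0.05999 O.
20.43 wt% Al2O3 ÷ 101.961 g/mol = 0.20037 mol, giving 0.40074 Al and 0.60111 O.
36.54 wt% SiO2 ÷ 60.083 g/mol = 0.60816 mol, giving 0.60816 Si and 1.21632 O.
Oxygen sums to 2.41832; scaling by 12/2.41832 = 4.96212 puts the formula on 12 O.
Si: 0.60816 × 4.96212 = 3.018 atoms per formula unit.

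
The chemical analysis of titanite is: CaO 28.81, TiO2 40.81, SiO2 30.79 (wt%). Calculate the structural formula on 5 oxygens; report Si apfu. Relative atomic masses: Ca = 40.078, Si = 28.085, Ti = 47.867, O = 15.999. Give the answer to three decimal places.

28.81 wt% CaO ÷ 56.077 g/mol = 0.51376 mol, giving 0.51376 Ca and 0.51376 O.
40.81 wt% TiO2 ÷ 79.865 g/mol = 0.51099 mol, giving 0.51099 Ti and 1.02198 O.
30.79 wt% SiO2 ÷ 60.083 g/mol = 0.51246 mol, giving 0.51246 Si and 1.02492 O.
Oxygen sums to 2.56066; scaling by 5/2.56066 = 1.95262 puts the formula on 5 O.
Si: 0.51246 × 1.95262 = 1.001 atoms per formula unit.

1.001 Si apfu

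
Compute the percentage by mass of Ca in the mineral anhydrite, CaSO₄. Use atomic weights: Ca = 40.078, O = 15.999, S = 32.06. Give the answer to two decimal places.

Formula mass = 1×40.078 + 1×32.06 + 4×15.999 = 136.134 g/mol, of which 40.078 g is Ca.
So Ca makes up 40.078/136.134 = 0.2944 of the mass, i.e. 29.44%.

29.44 wt%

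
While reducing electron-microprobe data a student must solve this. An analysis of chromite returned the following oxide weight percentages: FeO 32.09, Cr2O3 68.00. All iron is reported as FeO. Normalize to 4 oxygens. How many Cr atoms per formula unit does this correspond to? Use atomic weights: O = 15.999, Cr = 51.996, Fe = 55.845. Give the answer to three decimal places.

FeO: 32.09/71.844 = 0.44666 mol → 0.44666 mol Fe, 0.44666 mol O.
Cr2O3: 68.00/151.989 = 0.44740 mol → 0.89480 mol Cr, 1.34220 mol O.
Total oxygen = 1.78886 mol. Normalization factor = 4/1.78886 = 2.23606.
Cr per 4 O = 0.89480 × 2.23606 = 2.001.

2.001 Cr apfu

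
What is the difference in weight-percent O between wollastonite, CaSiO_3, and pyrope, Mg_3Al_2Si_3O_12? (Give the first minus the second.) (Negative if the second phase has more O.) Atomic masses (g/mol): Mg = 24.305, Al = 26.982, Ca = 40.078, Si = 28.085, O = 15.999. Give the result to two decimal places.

M(CaSiO_3) = 116.160 g/mol, so wt% O = 47.997/116.160 × 100 = 41.32%.
M(Mg_3Al_2Si_3O_12) = 403.122 g/mol, so wt% O = 191.988/403.122 × 100 = 47.63%.
41.32 − 47.63 = -6.31 pp.

-6.31 percentage points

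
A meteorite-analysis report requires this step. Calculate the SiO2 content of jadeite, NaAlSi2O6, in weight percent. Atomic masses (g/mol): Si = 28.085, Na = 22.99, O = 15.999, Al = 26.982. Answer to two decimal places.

59.45 wt%

M(NaAlSi2O6) = 202.136 g/mol; M(SiO2) = 60.083 g/mol.
Moles SiO2 per formula unit = 2 Si ÷ 1 = 2.0000.
SiO2 fraction = (2.0000 × 60.083) / 202.136 = 120.166/202.136 = 0.5945.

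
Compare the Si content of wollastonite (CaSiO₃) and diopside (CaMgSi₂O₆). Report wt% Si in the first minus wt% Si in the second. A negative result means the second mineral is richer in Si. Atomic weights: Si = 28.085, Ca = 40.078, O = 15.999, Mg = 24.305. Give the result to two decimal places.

First mineral: 28.085 g Si in 116.160 g formula = 24.18 wt% Si.
Second mineral: 56.170 g Si in 216.547 g formula = 25.94 wt% Si.
24.18% − 25.94% gives a difference of -1.76 percentage points.

-1.76 percentage points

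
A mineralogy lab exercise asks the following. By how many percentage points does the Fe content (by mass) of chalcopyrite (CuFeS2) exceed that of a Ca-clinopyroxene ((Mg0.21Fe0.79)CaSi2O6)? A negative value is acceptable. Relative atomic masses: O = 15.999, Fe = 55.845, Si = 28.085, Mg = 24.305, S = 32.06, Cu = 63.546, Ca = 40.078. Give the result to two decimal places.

Fe in CuFeS2: molar mass 183.511 g/mol; 1×55.845 = 55.845 g → 30.43 wt%.
Fe in (Mg0.21Fe0.79)CaSi2O6: molar mass 241.464 g/mol; 0.79×55.845 = 44.118 g → 18.27 wt%.
Difference = 30.43 − 18.27 = 12.16 percentage points.

12.16 percentage points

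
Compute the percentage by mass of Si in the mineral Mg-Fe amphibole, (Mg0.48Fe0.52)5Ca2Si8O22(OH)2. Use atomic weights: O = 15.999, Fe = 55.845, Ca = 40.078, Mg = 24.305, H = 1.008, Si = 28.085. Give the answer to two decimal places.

M((Mg0.48Fe0.52)5Ca2Si8O22(OH)2) = 894.357 g/mol.
Si contributes 8 × 28.085 = 224.680 g per mole.
224.680/894.357 = 0.2512 → 25.12%.

25.12 mass %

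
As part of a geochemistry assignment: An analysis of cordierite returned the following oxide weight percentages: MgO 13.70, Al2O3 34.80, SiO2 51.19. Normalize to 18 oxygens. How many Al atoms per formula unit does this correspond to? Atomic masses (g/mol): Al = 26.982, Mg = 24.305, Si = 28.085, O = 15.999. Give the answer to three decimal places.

13.70 wt% MgO ÷ 40.304 g/mol = 0.33992 mol, giving 0.33992 Mg and 0.33992 O.
34.80 wt% Al2O3 ÷ 101.961 g/mol = 0.34131 mol, giving 0.68262 Al and 1.02393 O.
51.19 wt% SiO2 ÷ 60.083 g/mol = 0.85199 mol, giving 0.85199 Si and 1.70398 O.
Oxygen sums to 3.06783; scaling by 18/3.06783 = 5.86734 puts the formula on 18 O.
Al: 0.68262 × 5.86734 = 4.005 atoms per formula unit.

4.005 Al apfu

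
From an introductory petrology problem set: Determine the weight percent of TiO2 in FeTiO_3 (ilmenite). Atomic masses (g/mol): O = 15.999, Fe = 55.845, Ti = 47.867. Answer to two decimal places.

52.64 wt%

Formula mass = 151.709 g/mol.
1 Ti → 1.0000 mol TiO2 per formula unit; M(TiO2) = 79.865, so TiO2 mass = 79.865 g.
79.865/151.709 × 100 = 52.64 wt%.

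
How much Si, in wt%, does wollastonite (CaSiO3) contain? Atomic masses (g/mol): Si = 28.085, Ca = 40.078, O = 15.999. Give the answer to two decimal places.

Molar mass of CaSiO3: 1*40.078 + 1*28.085 + 3*15.999 = 116.160 g/mol.
Mass of Si per formula unit: 1 × 28.085 = 28.085 g.
Weight fraction Si = 28.085 / 116.160 = 0.2418.

24.18 wt%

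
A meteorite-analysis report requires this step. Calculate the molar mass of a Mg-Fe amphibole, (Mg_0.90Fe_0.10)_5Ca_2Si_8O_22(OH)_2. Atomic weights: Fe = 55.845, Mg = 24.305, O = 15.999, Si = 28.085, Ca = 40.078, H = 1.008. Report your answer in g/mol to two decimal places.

828.12 g/mol

M = 4.50×24.305 + 0.50×55.845 + 2×40.078 + 8×28.085 + 24×15.999 + 2×1.008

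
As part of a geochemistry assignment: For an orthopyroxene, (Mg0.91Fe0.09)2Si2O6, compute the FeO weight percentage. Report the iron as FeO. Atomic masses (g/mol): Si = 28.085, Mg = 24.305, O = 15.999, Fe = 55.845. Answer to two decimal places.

6.26 wt%

Formula mass = 206.451 g/mol.
0.18 Fe → 0.1800 mol FeO per formula unit; M(FeO) = 71.844, so FeO mass = 12.932 g.
12.932/206.451 × 100 = 6.26 wt%.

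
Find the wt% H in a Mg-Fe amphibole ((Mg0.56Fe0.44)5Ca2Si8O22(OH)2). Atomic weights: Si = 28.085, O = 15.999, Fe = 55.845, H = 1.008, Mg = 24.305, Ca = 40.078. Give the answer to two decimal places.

Formula mass = 2.80·24.305 + 2.20·55.845 + 2·40.078 + 8·28.085 + 24·15.999 + 2·1.008 = 881.741 g/mol, of which 2.016 g is H.
So H makes up 2.016/881.741 = 0.0023 of the mass, i.e. 0.23%.

0.23 wt%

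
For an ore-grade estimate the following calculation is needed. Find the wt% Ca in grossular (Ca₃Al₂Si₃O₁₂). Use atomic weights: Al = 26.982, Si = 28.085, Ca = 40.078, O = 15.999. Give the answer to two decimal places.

26.69 wt%

Formula mass = 3·40.078 + 2·26.982 + 3·28.085 + 12·15.999 = 450.441 g/mol, of which 120.234 g is Ca.
So Ca makes up 120.234/450.441 = 0.2669 of the mass, i.e. 26.69%.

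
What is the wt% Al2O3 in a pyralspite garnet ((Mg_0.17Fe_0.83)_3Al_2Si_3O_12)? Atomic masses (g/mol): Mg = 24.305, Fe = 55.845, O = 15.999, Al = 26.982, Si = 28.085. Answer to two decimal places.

Molar mass of (Mg_0.17Fe_0.83)_3Al_2Si_3O_12 = 0.51×24.305 + 2.49×55.845 + 2×26.982 + 3×28.085 + 12×15.999 = 481.657 g/mol.
Each formula unit contains 2 Al, equivalent to 2/2 = 1.0000 mol Al2O3.
M(Al2O3) = 2×26.982 + 3×15.999 = 101.961 g/mol.
Mass of Al2O3 per formula unit = 1.0000 × 101.961 = 101.961 g.
Al2O3 wt% = 101.961 / 481.657 × 100 = 21.17%.

21.17 wt%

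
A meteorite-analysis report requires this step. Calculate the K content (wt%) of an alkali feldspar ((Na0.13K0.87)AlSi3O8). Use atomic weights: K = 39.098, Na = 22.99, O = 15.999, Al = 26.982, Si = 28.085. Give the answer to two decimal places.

Formula mass = 0.13×22.99 + 0.87×39.098 + 1×26.982 + 3×28.085 + 8×15.999 = 276.233 g/mol, of which 34.015 g is K.
So K makes up 34.015/276.233 = 0.1231 of the mass, i.e. 12.31%.

12.31 wt%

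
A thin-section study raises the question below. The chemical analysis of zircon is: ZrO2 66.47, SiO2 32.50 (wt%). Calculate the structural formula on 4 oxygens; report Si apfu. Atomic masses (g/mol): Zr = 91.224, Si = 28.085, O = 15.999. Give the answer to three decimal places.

ZrO2: 66.47/123.222 = 0.53943 mol → 0.53943 mol Zr, 1.07886 mol O.
SiO2: 32.50/60.083 = 0.54092 mol → 0.54092 mol Si, 1.08184 mol O.
Total oxygen = 2.16070 mol. Normalization factor = 4/2.16070 = 1.85125.
Si per 4 O = 0.54092 × 1.85125 = 1.001.

1.001 Si apfu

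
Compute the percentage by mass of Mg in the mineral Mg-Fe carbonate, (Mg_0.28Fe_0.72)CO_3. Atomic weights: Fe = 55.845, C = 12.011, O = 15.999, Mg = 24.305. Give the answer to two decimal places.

6.36 mass %

Formula mass = 0.28*24.305 + 0.72*55.845 + 1*12.011 + 3*15.999 = 107.022 g/mol, of which 6.805 g is Mg.
So Mg makes up 6.805/107.022 = 0.0636 of the mass, i.e. 6.36%.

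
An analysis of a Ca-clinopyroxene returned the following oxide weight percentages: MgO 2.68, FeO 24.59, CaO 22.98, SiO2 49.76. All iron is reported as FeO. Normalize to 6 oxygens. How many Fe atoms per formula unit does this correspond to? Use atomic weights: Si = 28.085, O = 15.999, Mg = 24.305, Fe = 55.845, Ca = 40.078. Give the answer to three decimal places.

MgO: 2.68/40.304 = 0.06649 mol → 0.06649 mol Mg, 0.06649 mol O.
FeO: 24.59/71.844 = 0.34227 mol → 0.34227 mol Fe, 0.34227 mol O.
CaO: 22.98/56.077 = 0.40979 mol → 0.40979 mol Ca, 0.40979 mol O.
SiO2: 49.76/60.083 = 0.82819 mol → 0.82819 mol Si, 1.65638 mol O.
Total oxygen = 2.47493 mol. Normalization factor = 6/2.47493 = 2.42431.
Fe per 6 O = 0.34227 × 2.42431 = 0.830.

0.830 Fe apfu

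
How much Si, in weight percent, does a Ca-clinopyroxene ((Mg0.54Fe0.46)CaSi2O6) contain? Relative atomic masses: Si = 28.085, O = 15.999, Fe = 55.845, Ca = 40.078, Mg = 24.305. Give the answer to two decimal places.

Molar mass of (Mg0.54Fe0.46)CaSi2O6: 0.54·24.305 + 0.46·55.845 + 1·40.078 + 2·28.085 + 6·15.999 = 231.055 g/mol.
Mass of Si per formula unit: 2 × 28.085 = 56.170 g.
Weight fraction Si = 56.170 / 231.055 = 0.2431.

24.31 weight percent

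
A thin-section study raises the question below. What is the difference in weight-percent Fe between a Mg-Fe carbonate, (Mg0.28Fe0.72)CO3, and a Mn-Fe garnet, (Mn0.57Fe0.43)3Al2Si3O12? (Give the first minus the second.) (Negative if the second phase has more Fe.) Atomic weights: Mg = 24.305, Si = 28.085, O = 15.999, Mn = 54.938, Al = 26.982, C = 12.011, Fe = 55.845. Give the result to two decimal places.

23.05 percentage points

M((Mg0.28Fe0.72)CO3) = 107.022 g/mol, so wt% Fe = 40.208/107.022 × 100 = 37.57%.
M((Mn0.57Fe0.43)3Al2Si3O12) = 496.191 g/mol, so wt% Fe = 72.040/496.191 × 100 = 14.52%.
37.57 − 14.52 = 23.05 pp.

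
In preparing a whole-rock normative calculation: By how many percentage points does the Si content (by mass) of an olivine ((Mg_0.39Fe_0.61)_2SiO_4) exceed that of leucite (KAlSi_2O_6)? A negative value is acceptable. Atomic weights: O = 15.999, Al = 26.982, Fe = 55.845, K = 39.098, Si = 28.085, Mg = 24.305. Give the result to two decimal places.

First mineral: 28.085 g Si in 179.170 g formula = 15.68 wt% Si.
Second mineral: 56.170 g Si in 218.244 g formula = 25.74 wt% Si.
15.68% − 25.74% gives a difference of -10.06 percentage points.

-10.06 percentage points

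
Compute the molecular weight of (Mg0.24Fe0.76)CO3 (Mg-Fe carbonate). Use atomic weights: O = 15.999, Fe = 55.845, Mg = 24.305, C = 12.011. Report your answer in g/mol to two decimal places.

108.28 g/mol

M = 0.24(24.305) + 0.76(55.845) + 1(12.011) + 3(15.999)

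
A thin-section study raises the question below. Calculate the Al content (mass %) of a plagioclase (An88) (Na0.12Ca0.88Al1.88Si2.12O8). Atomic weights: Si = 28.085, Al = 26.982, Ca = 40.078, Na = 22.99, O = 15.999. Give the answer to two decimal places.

Formula mass = 0.12*22.99 + 0.88*40.078 + 1.88*26.982 + 2.12*28.085 + 8*15.999 = 276.286 g/mol, of which 50.726 g is Al.
So Al makes up 50.726/276.286 = 0.1836 of the mass, i.e. 18.36%.

18.36 mass %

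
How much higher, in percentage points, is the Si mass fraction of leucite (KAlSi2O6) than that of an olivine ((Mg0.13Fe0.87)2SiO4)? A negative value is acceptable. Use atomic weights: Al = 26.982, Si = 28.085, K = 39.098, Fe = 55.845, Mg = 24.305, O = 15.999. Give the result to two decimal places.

M(KAlSi2O6) = 218.244 g/mol, so wt% Si = 56.170/218.244 × 100 = 25.74%.
M((Mg0.13Fe0.87)2SiO4) = 195.571 g/mol, so wt% Si = 28.085/195.571 × 100 = 14.36%.
25.74 − 14.36 = 11.38 pp.

11.38 percentage points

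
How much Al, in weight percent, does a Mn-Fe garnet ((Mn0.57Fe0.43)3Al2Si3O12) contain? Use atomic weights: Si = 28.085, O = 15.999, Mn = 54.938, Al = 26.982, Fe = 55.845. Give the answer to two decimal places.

Molar mass of (Mn0.57Fe0.43)3Al2Si3O12: 1.71·54.938 + 1.29·55.845 + 2·26.982 + 3·28.085 + 12·15.999 = 496.191 g/mol.
Mass of Al per formula unit: 2 × 26.982 = 53.964 g.
Weight fraction Al = 53.964 / 496.191 = 0.1088.

10.88 weight percent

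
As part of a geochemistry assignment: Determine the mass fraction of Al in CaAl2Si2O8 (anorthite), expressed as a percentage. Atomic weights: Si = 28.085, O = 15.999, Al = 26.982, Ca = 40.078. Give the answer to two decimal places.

19.40 wt%

Molar mass of CaAl2Si2O8: 1×40.078 + 2×26.982 + 2×28.085 + 8×15.999 = 278.204 g/mol.
Mass of Al per formula unit: 2 × 26.982 = 53.964 g.
Weight fraction Al = 53.964 / 278.204 = 0.1940.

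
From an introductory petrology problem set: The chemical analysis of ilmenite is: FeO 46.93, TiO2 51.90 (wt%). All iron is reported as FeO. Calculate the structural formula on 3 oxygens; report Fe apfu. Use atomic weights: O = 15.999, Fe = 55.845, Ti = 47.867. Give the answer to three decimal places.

1.003 Fe apfu

FeO (M=71.844): mol = 0.65322; Fe = 0.65322, O = 0.65322.
TiO2 (M=79.865): mol = 0.64985; Ti = 0.64985, O = 1.29970.
ΣO = 1.95292; factor = 3/ΣO = 1.53616.
Fe apfu = 0.65322 × 1.53616 = 1.003.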